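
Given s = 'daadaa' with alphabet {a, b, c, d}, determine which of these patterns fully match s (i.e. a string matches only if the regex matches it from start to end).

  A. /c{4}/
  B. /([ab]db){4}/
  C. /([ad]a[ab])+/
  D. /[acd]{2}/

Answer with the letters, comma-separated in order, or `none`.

A → no match — must start with 'c'
B → no match — must end with 'db'
C → match
D → no match

C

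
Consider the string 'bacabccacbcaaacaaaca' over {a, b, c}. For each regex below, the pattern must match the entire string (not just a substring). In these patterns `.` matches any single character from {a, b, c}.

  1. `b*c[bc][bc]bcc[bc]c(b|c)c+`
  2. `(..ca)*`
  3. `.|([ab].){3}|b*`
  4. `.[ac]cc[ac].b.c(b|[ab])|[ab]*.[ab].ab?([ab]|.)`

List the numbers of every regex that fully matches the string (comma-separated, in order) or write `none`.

2

1 → no match — must end with 'c'
2 → match
3 → no match
4 → no match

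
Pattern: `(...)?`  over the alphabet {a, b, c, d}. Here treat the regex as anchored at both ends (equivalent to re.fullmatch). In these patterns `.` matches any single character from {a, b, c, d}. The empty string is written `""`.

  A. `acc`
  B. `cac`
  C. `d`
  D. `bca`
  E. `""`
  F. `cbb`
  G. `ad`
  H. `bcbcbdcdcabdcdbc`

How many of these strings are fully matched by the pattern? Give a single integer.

A → match
B → match
C → no match
D → match
E → match
F → match
G → no match
H → no match
Total matched: 5

5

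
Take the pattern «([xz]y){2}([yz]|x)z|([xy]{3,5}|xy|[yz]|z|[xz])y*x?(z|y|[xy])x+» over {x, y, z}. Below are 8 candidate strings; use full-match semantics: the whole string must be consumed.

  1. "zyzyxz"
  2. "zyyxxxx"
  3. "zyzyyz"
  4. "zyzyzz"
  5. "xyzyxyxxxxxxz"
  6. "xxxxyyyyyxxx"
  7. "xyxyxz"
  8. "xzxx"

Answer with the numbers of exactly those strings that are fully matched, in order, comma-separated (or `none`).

1. "zyzyxz" → match
2. "zyyxxxx" → match
3. "zyzyyz" → match
4. "zyzyzz" → match
5 → no match
6. "xxxxyyyyyxxx" → match
7. "xyxyxz" → match
8. "xzxx" → match

1, 2, 3, 4, 6, 7, 8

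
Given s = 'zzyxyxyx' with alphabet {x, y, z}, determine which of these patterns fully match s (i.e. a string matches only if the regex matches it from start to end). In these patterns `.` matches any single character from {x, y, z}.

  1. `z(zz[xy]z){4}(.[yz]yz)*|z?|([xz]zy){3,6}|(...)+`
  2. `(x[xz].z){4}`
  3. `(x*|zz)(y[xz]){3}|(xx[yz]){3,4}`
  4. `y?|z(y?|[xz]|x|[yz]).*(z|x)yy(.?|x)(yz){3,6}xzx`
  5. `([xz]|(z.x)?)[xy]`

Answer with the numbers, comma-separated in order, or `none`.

1 → no match
2 → no match — must start with 'x'
3 → match
4 → no match
5 → no match

3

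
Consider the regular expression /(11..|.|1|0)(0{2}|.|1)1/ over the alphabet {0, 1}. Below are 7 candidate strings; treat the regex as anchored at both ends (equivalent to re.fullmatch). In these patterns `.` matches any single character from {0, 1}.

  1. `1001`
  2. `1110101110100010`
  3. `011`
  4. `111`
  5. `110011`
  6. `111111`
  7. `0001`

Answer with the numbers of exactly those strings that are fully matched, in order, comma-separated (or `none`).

1, 3, 4, 5, 6, 7

1 → match
2 → no match — must end with `1`
3 → match
4 → match
5 → match
6 → match
7 → match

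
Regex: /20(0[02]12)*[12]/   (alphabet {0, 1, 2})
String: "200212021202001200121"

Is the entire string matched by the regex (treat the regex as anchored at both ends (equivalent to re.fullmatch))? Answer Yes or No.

No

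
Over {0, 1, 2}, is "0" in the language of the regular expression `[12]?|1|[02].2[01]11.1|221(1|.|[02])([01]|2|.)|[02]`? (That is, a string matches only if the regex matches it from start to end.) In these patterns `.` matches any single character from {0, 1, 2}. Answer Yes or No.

Yes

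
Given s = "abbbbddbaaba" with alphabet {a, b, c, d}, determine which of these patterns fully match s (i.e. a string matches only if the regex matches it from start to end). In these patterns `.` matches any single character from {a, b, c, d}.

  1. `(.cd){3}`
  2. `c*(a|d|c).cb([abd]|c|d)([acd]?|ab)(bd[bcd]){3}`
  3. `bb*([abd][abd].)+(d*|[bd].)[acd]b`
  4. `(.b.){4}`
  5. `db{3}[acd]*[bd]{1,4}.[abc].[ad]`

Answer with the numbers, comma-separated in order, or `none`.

1 → no match — must end with "cd"
2 → no match
3 → no match — must start with "b"
4 → match
5 → no match — must start with "db"

4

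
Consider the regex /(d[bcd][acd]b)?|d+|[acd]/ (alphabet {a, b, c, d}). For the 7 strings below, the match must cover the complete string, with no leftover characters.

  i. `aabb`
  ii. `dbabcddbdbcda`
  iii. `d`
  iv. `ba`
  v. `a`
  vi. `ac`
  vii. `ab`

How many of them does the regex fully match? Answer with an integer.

2

i → no match
ii → no match
iii → match
iv → no match
v → match
vi → no match
vii → no match
Total matched: 2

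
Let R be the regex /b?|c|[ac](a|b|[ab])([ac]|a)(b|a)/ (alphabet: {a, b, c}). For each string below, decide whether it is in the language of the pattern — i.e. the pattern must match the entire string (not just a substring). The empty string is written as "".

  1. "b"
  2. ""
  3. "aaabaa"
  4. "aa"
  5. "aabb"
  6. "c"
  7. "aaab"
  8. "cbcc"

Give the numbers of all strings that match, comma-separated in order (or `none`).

1. "b" → match
2. "" → match
3. "aaabaa" → no match
4. "aa" → no match
5. "aabb" → no match
6. "c" → match
7. "aaab" → match
8. "cbcc" → no match

1, 2, 6, 7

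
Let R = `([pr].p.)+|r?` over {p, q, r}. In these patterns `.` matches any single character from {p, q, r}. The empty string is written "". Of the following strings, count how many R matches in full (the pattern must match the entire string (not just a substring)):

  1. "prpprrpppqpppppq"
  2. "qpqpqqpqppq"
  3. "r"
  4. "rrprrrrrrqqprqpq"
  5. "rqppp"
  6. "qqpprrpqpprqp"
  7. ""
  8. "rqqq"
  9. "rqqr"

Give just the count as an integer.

3

1 → match
2. "qpqpqqpqppq" → no match
3. "r" → match
4 → no match
5. "rqppp" → no match
6 → no match
7. "" → match
8. "rqqq" → no match
9. "rqqr" → no match
Total matched: 3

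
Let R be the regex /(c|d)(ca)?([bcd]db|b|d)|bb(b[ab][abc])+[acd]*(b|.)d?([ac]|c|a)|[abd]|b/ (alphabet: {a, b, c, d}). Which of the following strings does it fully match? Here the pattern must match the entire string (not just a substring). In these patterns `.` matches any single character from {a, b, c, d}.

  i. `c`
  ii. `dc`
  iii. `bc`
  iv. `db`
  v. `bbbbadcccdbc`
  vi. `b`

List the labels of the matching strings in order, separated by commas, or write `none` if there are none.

iv, v, vi

i. `c` → no match
ii. `dc` → no match
iii. `bc` → no match
iv. `db` → match
v. `bbbbadcccdbc` → match
vi. `b` → match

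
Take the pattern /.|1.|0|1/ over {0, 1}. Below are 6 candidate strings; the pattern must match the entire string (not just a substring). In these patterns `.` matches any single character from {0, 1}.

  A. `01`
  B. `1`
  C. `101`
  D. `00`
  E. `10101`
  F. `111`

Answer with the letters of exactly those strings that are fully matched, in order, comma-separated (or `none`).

A. `01` → no match
B. `1` → match
C. `101` → no match
D. `00` → no match
E. `10101` → no match
F. `111` → no match

B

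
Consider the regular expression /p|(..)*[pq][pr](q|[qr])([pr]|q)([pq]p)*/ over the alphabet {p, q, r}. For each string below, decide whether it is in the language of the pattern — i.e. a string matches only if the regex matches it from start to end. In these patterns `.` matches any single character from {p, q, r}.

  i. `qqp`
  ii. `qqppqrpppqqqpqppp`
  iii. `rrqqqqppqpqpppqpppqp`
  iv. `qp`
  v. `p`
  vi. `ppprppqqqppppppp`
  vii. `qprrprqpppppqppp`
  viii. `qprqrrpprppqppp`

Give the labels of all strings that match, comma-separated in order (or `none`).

i → no match
ii → no match
iii → match
iv → no match
v → match
vi → match
vii → match
viii → no match

iii, v, vi, vii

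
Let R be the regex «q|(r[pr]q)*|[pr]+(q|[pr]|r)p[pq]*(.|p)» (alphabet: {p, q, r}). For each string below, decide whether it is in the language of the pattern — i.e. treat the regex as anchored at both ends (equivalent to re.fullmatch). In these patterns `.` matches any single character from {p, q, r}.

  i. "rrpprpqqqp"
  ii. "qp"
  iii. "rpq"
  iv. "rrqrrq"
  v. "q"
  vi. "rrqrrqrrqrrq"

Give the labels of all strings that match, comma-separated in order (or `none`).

i, iii, iv, v, vi

i. "rrpprpqqqp" → match
ii. "qp" → no match
iii. "rpq" → match
iv. "rrqrrq" → match
v. "q" → match
vi. "rrqrrqrrqrrq" → match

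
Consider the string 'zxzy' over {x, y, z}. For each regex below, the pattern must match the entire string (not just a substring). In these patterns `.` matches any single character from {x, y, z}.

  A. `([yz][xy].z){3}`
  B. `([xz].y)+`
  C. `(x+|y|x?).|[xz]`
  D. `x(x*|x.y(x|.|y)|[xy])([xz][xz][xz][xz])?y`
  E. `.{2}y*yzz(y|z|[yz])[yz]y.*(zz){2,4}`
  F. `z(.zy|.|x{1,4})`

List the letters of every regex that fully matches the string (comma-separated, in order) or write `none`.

A → no match — must end with 'z'
B → no match
C → no match
D → no match — must start with 'x'
E → no match — must end with 'zz'
F → match

F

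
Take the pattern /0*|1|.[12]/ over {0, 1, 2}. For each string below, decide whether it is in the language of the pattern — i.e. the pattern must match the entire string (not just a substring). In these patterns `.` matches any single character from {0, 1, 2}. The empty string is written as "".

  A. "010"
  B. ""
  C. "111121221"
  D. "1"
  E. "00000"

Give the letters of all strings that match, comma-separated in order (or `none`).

A → no match
B → match
C → no match
D → match
E → match

B, D, E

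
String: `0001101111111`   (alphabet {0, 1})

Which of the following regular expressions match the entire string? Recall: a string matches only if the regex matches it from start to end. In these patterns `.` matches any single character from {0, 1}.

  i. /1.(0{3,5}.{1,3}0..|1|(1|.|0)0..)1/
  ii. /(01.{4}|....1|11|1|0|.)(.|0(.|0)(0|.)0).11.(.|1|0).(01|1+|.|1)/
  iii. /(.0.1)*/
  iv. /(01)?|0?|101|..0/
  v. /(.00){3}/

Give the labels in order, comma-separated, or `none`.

ii

i → no match — must start with `1`
ii → match
iii → no match
iv → no match
v → no match — must end with `00`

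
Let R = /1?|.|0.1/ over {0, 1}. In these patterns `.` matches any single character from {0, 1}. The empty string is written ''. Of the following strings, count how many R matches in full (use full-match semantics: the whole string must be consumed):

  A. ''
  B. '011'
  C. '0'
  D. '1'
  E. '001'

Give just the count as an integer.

A → match
B → match
C → match
D → match
E → match
Total matched: 5

5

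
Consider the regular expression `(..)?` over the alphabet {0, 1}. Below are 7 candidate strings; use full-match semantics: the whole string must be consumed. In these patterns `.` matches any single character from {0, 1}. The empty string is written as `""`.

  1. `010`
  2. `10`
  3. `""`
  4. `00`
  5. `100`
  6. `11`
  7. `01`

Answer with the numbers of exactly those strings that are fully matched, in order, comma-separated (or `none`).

1 → no match
2 → match
3 → match
4 → match
5 → no match
6 → match
7 → match

2, 3, 4, 6, 7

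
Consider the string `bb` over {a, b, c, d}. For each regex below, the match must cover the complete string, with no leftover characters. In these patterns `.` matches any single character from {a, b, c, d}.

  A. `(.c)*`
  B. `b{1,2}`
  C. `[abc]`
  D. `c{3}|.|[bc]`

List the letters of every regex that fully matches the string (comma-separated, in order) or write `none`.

B

A → no match
B → match
C → no match
D → no match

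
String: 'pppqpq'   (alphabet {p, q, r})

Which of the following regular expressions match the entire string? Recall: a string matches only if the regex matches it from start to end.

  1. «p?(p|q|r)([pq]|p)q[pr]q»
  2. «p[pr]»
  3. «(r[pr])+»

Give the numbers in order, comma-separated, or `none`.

1 → match
2 → no match
3 → no match — must start with 'r'

1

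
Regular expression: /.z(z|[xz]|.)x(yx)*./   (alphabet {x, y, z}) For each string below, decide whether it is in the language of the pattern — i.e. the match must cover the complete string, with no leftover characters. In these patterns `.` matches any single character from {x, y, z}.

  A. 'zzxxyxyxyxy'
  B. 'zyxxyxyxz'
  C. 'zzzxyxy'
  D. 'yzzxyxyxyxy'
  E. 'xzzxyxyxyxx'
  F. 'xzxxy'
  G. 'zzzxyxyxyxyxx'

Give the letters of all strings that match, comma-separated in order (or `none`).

A, C, D, E, F, G

A → match
B → no match
C → match
D → match
E → match
F → match
G → match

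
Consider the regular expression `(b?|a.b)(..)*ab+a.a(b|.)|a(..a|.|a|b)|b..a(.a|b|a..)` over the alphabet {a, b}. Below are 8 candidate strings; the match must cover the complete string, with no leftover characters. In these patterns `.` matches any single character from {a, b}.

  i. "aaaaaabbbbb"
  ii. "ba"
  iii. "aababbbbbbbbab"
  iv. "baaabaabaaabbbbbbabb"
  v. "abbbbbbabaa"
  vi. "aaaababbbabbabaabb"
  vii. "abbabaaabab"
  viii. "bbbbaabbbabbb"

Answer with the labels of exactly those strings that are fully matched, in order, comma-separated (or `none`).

v

i → no match
ii → no match
iii → no match
iv → no match
v → match
vi → no match
vii → no match
viii → no match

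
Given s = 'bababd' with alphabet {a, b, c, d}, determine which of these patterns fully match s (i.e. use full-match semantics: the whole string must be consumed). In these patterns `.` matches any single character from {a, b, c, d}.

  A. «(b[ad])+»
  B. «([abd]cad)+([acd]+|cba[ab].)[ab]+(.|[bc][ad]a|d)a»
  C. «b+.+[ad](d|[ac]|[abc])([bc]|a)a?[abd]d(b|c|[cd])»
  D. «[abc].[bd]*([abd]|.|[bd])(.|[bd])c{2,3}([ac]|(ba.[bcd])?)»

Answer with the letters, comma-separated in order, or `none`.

A → match
B → no match — must end with 'a'
C → no match
D → no match

A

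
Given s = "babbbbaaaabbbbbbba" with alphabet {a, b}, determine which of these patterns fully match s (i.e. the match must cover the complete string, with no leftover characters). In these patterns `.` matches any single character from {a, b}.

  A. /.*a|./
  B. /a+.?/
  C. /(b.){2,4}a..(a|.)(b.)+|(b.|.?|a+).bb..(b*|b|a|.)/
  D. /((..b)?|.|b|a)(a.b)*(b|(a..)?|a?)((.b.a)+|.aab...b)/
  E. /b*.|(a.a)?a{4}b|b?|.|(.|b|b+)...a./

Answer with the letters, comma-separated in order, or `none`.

A → match
B → no match — must start with "a"
C → match
D → no match
E → no match

A, C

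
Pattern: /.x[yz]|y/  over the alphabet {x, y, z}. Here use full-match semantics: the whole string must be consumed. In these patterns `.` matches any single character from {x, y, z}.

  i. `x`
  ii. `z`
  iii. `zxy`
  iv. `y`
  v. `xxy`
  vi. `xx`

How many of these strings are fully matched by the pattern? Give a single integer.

i → no match
ii → no match
iii → match
iv → match
v → match
vi → no match
Total matched: 3

3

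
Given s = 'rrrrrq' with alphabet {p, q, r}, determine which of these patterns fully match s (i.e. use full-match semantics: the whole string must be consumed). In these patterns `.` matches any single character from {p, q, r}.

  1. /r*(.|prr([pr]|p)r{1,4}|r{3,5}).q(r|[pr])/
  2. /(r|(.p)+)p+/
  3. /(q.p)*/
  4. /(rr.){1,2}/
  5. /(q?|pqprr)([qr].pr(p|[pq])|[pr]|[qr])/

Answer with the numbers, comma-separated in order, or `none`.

1 → no match
2 → no match — must end with 'p'
3 → no match
4 → match
5 → no match

4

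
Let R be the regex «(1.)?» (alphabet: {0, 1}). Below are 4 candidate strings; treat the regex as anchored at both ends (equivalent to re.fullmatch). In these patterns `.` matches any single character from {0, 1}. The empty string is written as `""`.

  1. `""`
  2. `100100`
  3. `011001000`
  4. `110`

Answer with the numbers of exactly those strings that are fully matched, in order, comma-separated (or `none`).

1

1. `""` → match
2. `100100` → no match
3. `011001000` → no match
4. `110` → no match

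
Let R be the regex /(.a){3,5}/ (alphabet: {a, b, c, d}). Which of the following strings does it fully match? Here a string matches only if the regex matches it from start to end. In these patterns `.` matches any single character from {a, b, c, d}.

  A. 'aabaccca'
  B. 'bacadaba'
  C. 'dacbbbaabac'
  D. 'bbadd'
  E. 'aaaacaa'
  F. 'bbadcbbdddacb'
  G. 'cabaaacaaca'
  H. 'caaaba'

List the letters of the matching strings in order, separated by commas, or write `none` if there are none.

B, H

A → no match
B → match
C → no match — must end with 'a'
D → no match — must end with 'a'
E → no match
F → no match — must end with 'a'
G → no match
H → match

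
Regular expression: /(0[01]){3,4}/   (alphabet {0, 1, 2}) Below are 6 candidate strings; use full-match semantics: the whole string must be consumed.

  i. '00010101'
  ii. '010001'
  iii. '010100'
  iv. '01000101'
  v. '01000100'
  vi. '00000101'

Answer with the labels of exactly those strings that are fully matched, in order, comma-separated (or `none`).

i, ii, iii, iv, v, vi

i → match
ii → match
iii → match
iv → match
v → match
vi → match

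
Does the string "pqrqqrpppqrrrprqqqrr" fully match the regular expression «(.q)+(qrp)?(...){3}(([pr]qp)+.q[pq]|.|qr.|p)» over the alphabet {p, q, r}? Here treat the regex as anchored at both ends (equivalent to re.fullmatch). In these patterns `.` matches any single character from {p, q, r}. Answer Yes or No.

No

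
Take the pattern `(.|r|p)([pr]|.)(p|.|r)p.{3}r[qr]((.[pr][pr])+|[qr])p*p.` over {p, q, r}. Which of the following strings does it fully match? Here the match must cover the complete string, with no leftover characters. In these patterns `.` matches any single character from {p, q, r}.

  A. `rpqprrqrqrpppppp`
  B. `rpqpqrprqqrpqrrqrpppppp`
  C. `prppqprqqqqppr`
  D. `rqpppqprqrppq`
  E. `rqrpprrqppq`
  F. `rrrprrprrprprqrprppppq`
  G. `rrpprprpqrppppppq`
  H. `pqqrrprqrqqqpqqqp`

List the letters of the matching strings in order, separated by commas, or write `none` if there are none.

A → match
B → match
C → no match
D → match
E → no match
F → no match
G → no match
H → no match

A, B, D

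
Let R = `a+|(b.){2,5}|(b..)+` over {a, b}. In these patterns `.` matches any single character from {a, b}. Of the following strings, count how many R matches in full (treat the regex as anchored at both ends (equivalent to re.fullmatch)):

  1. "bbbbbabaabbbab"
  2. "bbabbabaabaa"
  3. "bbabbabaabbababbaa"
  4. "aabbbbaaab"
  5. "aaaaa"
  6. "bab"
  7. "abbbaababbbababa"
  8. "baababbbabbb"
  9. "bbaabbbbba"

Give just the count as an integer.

1 → no match
2 → match
3 → match
4 → no match
5 → match
6 → match
7 → no match
8 → match
9 → no match
Total matched: 5

5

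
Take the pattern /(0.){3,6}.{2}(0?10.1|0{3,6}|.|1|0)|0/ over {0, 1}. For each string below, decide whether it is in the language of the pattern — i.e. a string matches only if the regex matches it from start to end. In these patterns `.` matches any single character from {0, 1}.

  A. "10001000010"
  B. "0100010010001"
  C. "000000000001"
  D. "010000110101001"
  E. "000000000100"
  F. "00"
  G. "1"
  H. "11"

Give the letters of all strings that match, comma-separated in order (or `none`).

none

A. "10001000010" → no match — must start with "0"
B → no match
C. "000000000001" → no match
D → no match
E. "000000000100" → no match
F. "00" → no match
G. "1" → no match — must start with "0"
H. "11" → no match — must start with "0"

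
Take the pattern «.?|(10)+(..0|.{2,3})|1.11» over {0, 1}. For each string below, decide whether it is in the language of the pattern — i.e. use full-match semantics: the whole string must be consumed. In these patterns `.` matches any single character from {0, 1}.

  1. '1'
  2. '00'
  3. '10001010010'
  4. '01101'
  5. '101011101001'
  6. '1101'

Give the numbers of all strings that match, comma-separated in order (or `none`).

1

1 → match
2 → no match
3 → no match
4 → no match
5 → no match
6 → no match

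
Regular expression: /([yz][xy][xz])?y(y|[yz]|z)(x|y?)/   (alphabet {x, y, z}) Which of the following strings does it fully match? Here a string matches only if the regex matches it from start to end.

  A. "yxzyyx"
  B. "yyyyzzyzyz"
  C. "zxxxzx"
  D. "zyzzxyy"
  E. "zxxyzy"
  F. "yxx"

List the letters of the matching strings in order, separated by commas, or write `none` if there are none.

A → match
B → no match
C → no match
D → no match
E → match
F → no match

A, E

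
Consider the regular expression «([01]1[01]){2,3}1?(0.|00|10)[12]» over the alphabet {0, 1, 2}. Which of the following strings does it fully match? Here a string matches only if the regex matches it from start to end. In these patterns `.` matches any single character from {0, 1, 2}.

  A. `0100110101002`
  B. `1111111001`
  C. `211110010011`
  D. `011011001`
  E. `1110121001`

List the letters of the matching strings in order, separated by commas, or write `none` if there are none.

A, B, D

A → match
B → match
C → no match
D → match
E → no match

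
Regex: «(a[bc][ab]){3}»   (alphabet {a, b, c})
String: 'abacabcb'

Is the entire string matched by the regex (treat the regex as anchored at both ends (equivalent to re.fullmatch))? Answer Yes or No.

No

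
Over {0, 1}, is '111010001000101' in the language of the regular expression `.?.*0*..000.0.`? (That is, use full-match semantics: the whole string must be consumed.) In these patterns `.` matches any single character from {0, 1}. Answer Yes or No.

Yes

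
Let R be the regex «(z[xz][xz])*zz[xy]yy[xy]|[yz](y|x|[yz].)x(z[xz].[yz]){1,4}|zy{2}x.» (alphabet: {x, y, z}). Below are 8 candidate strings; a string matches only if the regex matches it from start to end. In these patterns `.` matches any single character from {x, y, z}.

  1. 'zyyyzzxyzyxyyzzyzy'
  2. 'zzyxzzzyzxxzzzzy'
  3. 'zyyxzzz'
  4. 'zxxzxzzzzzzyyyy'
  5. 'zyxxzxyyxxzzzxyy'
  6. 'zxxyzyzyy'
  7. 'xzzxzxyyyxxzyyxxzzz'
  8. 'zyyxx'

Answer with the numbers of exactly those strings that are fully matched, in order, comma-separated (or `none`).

1 → no match
2 → match
3 → no match
4 → match
5 → no match
6 → no match
7 → no match
8 → match

2, 4, 8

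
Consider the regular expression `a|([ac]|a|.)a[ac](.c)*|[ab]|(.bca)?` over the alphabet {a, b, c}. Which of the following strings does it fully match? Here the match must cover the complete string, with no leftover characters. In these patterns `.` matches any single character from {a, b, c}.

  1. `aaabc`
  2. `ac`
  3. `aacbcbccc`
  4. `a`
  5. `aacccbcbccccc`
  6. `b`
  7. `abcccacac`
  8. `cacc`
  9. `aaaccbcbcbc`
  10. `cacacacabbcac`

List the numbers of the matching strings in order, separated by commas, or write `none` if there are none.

1 → match
2 → no match
3 → match
4 → match
5 → match
6 → match
7 → no match
8 → no match
9 → match
10 → no match

1, 3, 4, 5, 6, 9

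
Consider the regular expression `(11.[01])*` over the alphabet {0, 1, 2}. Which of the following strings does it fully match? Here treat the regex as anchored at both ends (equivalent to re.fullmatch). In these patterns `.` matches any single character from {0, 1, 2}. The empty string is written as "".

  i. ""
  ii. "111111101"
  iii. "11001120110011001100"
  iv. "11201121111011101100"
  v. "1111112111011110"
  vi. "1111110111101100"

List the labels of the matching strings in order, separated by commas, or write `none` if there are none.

i, iii, iv, v, vi

i. "" → match
ii. "111111101" → no match
iii → match
iv → match
v → match
vi → match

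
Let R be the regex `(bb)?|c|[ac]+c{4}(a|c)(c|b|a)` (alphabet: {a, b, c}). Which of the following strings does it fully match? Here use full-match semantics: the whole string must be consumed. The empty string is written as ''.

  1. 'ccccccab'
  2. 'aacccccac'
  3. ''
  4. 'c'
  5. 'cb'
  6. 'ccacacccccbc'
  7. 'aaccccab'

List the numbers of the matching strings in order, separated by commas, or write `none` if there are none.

1. 'ccccccab' → match
2. 'aacccccac' → match
3. '' → match
4. 'c' → match
5. 'cb' → no match
6. 'ccacacccccbc' → no match
7. 'aaccccab' → match

1, 2, 3, 4, 7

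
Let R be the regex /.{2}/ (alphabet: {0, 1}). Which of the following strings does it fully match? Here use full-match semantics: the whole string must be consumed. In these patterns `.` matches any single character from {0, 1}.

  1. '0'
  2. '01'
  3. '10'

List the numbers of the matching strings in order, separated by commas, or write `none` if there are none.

2, 3

1 → no match
2 → match
3 → match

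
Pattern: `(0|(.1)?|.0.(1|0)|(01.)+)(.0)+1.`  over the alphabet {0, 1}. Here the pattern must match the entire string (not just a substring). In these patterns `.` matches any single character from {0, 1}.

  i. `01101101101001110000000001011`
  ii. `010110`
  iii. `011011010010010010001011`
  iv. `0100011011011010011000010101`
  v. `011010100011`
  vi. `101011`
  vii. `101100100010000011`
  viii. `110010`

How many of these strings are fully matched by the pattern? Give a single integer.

6

i → match
ii. `010110` → no match
iii → match
iv → no match
v. `011010100011` → match
vi. `101011` → match
vii → match
viii. `110010` → match
Total matched: 6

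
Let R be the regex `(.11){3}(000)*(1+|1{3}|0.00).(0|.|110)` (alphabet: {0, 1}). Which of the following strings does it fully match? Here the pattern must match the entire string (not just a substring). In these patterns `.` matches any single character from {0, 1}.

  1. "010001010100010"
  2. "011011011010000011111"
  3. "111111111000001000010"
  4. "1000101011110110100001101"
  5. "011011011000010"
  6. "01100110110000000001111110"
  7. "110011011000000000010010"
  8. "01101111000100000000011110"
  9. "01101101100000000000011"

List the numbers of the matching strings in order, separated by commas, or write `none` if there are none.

5

1 → no match
2 → no match
3 → no match
4 → no match
5 → match
6 → no match
7 → no match
8 → no match
9 → no match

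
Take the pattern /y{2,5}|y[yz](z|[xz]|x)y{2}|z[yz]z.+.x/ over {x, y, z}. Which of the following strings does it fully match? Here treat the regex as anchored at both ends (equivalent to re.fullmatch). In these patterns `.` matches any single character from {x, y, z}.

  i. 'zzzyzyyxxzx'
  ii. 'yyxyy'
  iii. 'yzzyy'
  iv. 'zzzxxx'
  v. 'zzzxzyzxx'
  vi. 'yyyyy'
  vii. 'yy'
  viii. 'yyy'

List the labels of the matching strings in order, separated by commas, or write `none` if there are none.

i → match
ii → match
iii → match
iv → match
v → match
vi → match
vii → match
viii → match

i, ii, iii, iv, v, vi, vii, viii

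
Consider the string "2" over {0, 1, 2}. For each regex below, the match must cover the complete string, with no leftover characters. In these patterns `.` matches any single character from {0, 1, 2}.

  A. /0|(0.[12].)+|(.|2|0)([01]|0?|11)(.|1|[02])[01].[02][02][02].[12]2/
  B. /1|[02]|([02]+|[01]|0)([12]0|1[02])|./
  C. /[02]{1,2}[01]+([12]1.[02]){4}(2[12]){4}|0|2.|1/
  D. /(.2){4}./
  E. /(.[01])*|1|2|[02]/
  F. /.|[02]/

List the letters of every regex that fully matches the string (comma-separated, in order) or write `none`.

B, E, F

A → no match
B → match
C → no match
D → no match
E → match
F → match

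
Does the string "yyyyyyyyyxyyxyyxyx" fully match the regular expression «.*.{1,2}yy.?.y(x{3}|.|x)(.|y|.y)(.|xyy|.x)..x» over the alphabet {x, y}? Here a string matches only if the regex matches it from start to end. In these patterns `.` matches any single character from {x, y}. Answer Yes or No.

Yes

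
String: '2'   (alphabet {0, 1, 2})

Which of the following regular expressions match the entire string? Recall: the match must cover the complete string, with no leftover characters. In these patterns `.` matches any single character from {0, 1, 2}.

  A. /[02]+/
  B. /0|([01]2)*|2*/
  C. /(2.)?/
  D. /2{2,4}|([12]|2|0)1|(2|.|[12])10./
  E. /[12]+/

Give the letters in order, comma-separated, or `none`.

A → match
B → match
C → no match
D → no match
E → match

A, B, E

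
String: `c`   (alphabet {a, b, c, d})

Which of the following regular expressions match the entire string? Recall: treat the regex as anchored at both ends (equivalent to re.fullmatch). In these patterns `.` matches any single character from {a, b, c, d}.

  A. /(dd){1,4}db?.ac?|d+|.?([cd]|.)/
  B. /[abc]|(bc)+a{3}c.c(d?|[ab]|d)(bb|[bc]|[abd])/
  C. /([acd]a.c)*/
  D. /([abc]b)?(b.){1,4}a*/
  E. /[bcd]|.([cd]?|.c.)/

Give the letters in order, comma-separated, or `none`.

A, B, E

A → match
B → match
C → no match
D → no match
E → match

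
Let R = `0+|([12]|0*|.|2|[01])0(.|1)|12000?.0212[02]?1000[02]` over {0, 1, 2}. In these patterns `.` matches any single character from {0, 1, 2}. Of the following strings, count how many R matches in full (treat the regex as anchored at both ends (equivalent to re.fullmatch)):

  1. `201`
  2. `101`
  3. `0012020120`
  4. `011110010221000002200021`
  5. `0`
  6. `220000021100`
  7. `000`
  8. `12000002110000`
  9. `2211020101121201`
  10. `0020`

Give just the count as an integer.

4

1. `201` → match
2. `101` → match
3. `0012020120` → no match
4 → no match
5. `0` → match
6. `220000021100` → no match
7. `000` → match
8 → no match
9 → no match
10. `0020` → no match
Total matched: 4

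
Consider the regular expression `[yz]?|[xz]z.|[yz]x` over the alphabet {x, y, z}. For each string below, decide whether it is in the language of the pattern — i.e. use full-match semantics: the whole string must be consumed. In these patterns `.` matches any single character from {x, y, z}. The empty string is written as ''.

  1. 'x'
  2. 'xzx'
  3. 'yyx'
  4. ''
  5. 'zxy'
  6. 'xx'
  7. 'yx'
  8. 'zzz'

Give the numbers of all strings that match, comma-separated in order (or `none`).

1 → no match
2 → match
3 → no match
4 → match
5 → no match
6 → no match
7 → match
8 → match

2, 4, 7, 8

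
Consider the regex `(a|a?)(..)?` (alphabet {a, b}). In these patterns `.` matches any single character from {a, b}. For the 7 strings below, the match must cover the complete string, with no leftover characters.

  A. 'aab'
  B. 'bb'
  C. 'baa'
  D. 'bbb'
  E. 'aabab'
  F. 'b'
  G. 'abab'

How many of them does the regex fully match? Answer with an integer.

2

A → match
B → match
C → no match
D → no match
E → no match
F → no match
G → no match
Total matched: 2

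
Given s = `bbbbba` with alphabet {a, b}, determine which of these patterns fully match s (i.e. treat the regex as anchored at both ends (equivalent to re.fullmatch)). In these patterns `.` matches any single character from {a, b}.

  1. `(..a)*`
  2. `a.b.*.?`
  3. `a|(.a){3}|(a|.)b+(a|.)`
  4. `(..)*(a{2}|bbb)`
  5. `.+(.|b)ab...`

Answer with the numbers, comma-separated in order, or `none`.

3

1 → no match
2 → no match — must start with `a`
3 → match
4 → no match
5 → no match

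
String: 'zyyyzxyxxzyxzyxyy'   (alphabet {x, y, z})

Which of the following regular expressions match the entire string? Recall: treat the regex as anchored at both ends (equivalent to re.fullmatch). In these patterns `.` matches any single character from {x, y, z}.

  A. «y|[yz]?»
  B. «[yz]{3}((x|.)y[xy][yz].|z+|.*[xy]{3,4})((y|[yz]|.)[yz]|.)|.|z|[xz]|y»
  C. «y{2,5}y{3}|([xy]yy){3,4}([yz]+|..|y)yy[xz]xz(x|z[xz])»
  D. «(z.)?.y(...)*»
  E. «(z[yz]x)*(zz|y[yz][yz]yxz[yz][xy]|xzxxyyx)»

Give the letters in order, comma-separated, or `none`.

B, D

A → no match
B → match
C → no match
D → match
E → no match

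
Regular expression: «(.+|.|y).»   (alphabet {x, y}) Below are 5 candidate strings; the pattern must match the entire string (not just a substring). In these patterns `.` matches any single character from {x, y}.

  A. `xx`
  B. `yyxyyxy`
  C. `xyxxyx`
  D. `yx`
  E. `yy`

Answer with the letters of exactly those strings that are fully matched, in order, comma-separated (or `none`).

A → match
B → match
C → match
D → match
E → match

A, B, C, D, E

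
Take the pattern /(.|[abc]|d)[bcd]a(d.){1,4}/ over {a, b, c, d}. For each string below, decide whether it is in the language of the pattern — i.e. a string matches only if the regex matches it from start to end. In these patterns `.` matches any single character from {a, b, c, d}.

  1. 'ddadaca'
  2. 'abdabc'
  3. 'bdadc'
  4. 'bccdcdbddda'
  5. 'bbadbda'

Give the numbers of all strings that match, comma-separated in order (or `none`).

1. 'ddadaca' → no match
2. 'abdabc' → no match
3. 'bdadc' → match
4. 'bccdcdbddda' → no match
5. 'bbadbda' → match

3, 5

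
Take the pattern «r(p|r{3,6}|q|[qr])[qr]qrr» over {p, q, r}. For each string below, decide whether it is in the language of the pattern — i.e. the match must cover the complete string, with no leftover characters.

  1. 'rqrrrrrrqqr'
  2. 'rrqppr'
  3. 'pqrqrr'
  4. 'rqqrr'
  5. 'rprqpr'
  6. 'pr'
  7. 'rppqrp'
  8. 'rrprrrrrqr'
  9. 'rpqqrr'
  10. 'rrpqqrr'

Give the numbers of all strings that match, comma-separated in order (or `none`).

1. 'rqrrrrrrqqr' → no match — must end with 'qrr'
2. 'rrqppr' → no match — must end with 'qrr'
3. 'pqrqrr' → no match — must start with 'r'
4. 'rqqrr' → no match
5. 'rprqpr' → no match — must end with 'qrr'
6. 'pr' → no match — must start with 'r'
7. 'rppqrp' → no match — must end with 'qrr'
8. 'rrprrrrrqr' → no match — must end with 'qrr'
9. 'rpqqrr' → match
10. 'rrpqqrr' → no match

9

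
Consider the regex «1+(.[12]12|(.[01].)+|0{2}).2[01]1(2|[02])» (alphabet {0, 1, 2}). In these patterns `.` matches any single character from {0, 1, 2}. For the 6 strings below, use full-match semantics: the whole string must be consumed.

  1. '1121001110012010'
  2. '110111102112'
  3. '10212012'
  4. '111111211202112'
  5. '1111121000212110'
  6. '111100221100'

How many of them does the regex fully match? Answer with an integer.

4

1 → match
2. '110111102112' → match
3. '10212012' → no match
4 → match
5 → match
6. '111100221100' → no match
Total matched: 4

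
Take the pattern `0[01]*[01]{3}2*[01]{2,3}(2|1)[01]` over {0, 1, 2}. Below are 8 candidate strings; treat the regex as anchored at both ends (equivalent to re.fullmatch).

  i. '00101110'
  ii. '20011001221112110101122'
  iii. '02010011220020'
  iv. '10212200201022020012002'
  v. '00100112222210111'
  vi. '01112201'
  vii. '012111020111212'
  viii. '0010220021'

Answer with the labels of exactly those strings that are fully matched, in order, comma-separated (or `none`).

i → match
ii → no match — must start with '0'
iii → no match
iv → no match — must start with '0'
v → match
vi → no match
vii → no match
viii → match

i, v, viii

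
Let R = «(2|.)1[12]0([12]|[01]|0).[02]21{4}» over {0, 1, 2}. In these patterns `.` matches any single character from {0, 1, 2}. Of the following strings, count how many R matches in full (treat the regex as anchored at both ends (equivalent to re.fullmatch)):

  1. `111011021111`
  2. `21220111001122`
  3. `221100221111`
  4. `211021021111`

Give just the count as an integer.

2

1 → match
2 → no match — must end with `1`
3 → no match
4 → match
Total matched: 2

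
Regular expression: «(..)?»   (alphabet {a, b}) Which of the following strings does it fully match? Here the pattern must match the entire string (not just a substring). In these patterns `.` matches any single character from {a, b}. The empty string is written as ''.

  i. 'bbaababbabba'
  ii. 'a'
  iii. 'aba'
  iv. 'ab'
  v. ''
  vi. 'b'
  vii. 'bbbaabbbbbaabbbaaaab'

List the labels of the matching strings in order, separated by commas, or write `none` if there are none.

iv, v

i. 'bbaababbabba' → no match
ii. 'a' → no match
iii. 'aba' → no match
iv. 'ab' → match
v. '' → match
vi. 'b' → no match
vii → no match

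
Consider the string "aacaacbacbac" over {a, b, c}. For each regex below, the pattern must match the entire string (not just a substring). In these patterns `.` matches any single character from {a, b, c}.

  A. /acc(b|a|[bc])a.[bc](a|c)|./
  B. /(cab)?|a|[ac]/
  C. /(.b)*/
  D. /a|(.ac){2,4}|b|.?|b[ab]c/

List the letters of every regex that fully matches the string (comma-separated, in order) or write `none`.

D

A → no match
B → no match
C → no match
D → match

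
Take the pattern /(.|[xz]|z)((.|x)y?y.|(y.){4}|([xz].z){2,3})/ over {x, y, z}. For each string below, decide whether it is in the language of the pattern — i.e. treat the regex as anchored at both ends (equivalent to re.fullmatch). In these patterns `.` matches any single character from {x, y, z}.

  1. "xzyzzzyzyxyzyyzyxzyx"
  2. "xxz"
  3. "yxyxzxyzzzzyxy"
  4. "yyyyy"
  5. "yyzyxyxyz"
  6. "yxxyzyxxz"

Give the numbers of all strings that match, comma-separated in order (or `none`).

1 → no match
2 → no match
3 → no match
4 → match
5 → match
6 → no match

4, 5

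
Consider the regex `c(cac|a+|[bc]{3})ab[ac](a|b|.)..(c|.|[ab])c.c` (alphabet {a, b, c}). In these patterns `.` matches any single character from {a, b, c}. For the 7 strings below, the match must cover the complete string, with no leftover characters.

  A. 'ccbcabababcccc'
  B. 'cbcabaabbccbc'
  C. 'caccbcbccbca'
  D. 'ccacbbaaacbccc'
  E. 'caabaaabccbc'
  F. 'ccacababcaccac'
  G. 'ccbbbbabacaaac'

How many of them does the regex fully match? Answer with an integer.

3

A → match
B → no match
C → no match — must end with 'c'
D → no match
E → match
F → match
G → no match
Total matched: 3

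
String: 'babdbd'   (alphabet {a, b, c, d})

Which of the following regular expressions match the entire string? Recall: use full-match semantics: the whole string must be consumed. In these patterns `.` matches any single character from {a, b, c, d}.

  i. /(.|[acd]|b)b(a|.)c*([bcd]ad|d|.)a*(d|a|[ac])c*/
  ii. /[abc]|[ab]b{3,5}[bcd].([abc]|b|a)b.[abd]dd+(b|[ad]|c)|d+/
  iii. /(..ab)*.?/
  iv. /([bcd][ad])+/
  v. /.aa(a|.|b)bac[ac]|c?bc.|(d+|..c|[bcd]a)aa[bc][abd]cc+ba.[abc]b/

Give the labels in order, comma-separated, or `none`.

i → no match
ii → no match
iii → no match
iv → match
v → no match

iv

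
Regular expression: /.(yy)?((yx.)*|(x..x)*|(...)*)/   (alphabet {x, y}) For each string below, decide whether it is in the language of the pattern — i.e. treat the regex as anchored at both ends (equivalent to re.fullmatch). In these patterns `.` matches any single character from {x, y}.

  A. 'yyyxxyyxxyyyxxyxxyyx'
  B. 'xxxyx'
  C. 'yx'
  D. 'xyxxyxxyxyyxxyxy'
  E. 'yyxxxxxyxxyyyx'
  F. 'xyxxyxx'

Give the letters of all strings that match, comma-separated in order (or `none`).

B, D, F

A → no match
B → match
C → no match
D → match
E → no match
F → match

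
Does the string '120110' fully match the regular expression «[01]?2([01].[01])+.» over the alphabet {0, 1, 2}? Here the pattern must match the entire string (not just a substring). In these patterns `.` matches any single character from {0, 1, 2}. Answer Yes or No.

Yes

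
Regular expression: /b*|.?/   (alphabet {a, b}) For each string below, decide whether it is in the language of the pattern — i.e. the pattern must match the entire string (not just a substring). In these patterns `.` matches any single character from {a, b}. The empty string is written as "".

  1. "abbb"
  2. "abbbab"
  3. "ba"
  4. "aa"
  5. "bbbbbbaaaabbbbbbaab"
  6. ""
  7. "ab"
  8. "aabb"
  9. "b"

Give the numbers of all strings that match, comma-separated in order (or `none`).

6, 9

1 → no match
2 → no match
3 → no match
4 → no match
5 → no match
6 → match
7 → no match
8 → no match
9 → match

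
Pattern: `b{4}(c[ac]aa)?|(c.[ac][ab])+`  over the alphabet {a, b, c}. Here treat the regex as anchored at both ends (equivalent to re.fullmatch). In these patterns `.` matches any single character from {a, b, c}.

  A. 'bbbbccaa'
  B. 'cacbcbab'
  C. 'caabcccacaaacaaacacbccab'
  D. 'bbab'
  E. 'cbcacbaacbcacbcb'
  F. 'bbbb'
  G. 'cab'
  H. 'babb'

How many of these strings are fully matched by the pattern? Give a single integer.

5

A. 'bbbbccaa' → match
B. 'cacbcbab' → match
C → match
D. 'bbab' → no match
E → match
F. 'bbbb' → match
G. 'cab' → no match
H. 'babb' → no match
Total matched: 5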